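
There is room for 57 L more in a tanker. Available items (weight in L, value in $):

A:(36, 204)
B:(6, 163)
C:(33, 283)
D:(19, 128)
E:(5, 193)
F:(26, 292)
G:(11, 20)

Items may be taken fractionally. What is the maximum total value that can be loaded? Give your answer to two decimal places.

819.52

Sort by value per unit weight and fill in that order.
Ratios (sorted): E 38.60, B 27.17, F 11.23, C 8.58, D 6.74, A 5.67, G 1.82
take E (5 @ 193); take B (6 @ 163); take F (26 @ 292); take 20/33 of C → 171.52. Capacity used 57/57.
Total value = 819.52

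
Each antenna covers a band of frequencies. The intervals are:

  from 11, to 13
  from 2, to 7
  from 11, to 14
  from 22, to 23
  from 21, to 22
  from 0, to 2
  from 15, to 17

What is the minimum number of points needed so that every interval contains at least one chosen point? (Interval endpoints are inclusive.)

Process intervals by earliest right end; each time one isn't hit yet, stab at its right endpoint.
Sorted: [0,2] [2,7] [11,13] [11,14] [15,17] [21,22] [22,23]
{[0,2],[2,7]} hit by 2; {[11,13],[11,14]} hit by 13; {[15,17]} hit by 17; {[21,22],[22,23]} hit by 22.
Points: 2, 13, 17, 22 (4 total).

4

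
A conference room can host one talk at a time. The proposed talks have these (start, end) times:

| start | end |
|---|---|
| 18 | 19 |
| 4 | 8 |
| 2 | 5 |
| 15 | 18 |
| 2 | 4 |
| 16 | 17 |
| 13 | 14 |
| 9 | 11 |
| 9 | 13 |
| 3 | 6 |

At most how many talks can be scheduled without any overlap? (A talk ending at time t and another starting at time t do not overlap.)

By end time: (2,4), (2,5), (3,6), (4,8), (9,11), (9,13), (13,14), (16,17), (15,18), (18,19).
Pick (2,4); next start ≥ 4 → (4,8); next start ≥ 8 → (9,11); next start ≥ 11 → (13,14); next start ≥ 14 → (16,17); next start ≥ 17 → (18,19).
Selected 6 talks.

6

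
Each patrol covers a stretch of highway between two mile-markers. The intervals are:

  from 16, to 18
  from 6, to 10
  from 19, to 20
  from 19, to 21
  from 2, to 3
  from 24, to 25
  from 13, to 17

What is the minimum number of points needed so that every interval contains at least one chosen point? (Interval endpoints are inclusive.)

5

By right end: [2,3]  [6,10]  [13,17]  [16,18]  [19,20]  [19,21]  [24,25]
[2,3] uncovered → point at 3; [6,10] uncovered → point at 10; [13,17] uncovered → point at 17; [19,20] uncovered → point at 20; [24,25] uncovered → point at 25.
Points: 3, 10, 17, 20, 25 (5 total).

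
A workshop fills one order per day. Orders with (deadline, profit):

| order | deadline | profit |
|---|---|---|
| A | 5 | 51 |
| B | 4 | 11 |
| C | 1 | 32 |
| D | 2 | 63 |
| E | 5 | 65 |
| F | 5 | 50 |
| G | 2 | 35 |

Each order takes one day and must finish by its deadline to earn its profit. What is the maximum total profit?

By profit: E(d5,65), D(d2,63), A(d5,51), F(d5,50), G(d2,35), C(d1,32), B(d4,11)
E→slot 5; D→slot 2; A→slot 4; F→slot 3; G→slot 1; C skipped; B skipped.
Profit = 35 + 63 + 50 + 51 + 65 = 264

264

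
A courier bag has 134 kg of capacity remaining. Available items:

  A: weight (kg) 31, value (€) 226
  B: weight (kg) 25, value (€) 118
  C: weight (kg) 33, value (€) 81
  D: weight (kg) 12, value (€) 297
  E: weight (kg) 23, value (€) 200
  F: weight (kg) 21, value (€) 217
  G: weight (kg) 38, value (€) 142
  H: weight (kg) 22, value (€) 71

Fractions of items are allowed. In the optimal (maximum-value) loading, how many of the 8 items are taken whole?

5

Ratios (sorted): D 24.75, F 10.33, E 8.70, A 7.29, B 4.72, G 3.74, H 3.23, C 2.45
take D (12 @ 297); take F (21 @ 217); take E (23 @ 200); take A (31 @ 226); take B (25 @ 118); take 22/38 of G → 82.21. Capacity used 134/134.
5 item(s) taken whole; one partial (take 22/38 of G).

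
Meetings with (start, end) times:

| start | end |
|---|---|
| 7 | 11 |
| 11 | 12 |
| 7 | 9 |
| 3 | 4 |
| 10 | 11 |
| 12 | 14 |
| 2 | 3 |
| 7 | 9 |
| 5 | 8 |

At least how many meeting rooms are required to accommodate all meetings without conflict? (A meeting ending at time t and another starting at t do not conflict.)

Count concurrent intervals with a sweep; the peak is the room count.
Events (time:±→running): 2:+→1 3:-→0 3:+→1 4:-→0 5:+→1 7:+→2 7:+→3 7:+→4 … peak 4.

4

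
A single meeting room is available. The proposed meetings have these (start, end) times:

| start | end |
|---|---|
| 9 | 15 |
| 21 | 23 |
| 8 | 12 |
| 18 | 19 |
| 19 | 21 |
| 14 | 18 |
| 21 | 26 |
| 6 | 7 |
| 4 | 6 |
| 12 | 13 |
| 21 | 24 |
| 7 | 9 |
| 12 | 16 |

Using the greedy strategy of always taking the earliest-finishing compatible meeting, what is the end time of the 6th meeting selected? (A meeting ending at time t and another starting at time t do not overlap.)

19

By end time: (4,6), (6,7), (7,9), (8,12), (12,13), (9,15), (12,16), (14,18), (18,19), (19,21), (21,23), (21,24), (21,26).
Pick (4,6); next start ≥ 6 → (6,7); next start ≥ 7 → (7,9); next start ≥ 9 → (12,13); next start ≥ 13 → (14,18); next start ≥ 18 → (18,19); next start ≥ 19 → (19,21); next start ≥ 21 → (21,23).
Selected: (4,6) (6,7) (7,9) (12,13) (14,18) (18,19) (19,21) (21,23)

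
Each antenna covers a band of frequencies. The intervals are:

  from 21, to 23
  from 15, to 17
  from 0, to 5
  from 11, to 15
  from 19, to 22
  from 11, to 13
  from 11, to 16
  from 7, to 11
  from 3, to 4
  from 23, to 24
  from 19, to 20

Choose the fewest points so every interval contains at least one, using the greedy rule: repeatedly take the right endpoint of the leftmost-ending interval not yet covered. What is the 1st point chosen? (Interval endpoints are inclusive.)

Process intervals by earliest right end; each time one isn't hit yet, stab at its right endpoint.
By right end: [3,4]  [0,5]  [7,11]  [11,13]  [11,15]  [11,16]  [15,17]  [19,20]  [19,22]  [21,23]  [23,24]
[3,4] uncovered → point at 4; [7,11] uncovered → point at 11; [15,17] uncovered → point at 17; [19,20] uncovered → point at 20; [21,23] uncovered → point at 23.
Points: 4, 11, 17, 20, 23 (5 total).

4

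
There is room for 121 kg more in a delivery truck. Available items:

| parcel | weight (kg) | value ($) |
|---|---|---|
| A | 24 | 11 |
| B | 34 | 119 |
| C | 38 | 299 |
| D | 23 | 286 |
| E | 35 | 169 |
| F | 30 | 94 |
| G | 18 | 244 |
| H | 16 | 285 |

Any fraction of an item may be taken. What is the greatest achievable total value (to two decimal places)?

1239.54

Order: H (285/16=17.81) > G (244/18=13.56) > D (286/23=12.43) > C (299/38=7.87) > E (169/35=4.83) > B (119/34=3.50) > F (94/30=3.13) > A (11/24=0.46)
Fill: take H (16 @ 285) → take G (18 @ 244) → take D (23 @ 286) → take C (38 @ 299) → take 26/35 of E → 125.54; 121/121 used.
Total value = 1239.54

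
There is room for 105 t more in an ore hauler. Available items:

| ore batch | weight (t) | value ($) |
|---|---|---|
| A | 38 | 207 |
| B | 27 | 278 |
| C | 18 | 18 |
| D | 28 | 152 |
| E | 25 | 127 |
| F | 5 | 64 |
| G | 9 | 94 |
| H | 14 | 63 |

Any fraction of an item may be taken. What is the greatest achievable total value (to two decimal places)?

Sort by value per unit weight and fill in that order.
Ratios (sorted): F 12.80, G 10.44, B 10.30, A 5.45, D 5.43, E 5.08, H 4.50, C 1.00
take F (5 @ 64); take G (9 @ 94); take B (27 @ 278); take A (38 @ 207); take 26/28 of D → 141.14. Capacity used 105/105.
Total value = 784.14

784.14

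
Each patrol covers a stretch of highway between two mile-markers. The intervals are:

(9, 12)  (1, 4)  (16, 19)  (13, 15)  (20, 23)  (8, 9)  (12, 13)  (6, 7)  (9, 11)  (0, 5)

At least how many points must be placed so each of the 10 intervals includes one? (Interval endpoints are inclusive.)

Sorted: [1,4] [0,5] [6,7] [8,9] [9,11] [9,12] [12,13] [13,15] [16,19] [20,23]
{[1,4],[0,5]} hit by 4; {[6,7]} hit by 7; {[8,9],[9,11],[9,12]} hit by 9; {[12,13],[13,15]} hit by 13; {[16,19]} hit by 19; {[20,23]} hit by 23.
Points: 4, 7, 9, 13, 19, 23 (6 total).

6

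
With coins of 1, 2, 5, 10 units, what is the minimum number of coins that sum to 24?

Greedy: take as many of the largest coin as possible, then repeat with the remainder.
24 = 2×10 + 2×2
Total coins = 2 + 2 = 4

4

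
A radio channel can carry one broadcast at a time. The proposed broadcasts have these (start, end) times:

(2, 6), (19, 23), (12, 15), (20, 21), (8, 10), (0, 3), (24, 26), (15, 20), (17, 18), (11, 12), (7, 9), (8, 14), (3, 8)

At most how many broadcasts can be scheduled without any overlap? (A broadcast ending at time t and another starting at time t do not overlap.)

8

Sorted by end: (0,3)  (2,6)  (3,8)  (7,9)  (8,10)  (11,12)  (8,14)  (12,15)  (17,18)  (15,20)  (20,21)  (19,23)  (24,26)
take (0,3); take (3,8); take (8,10); take (11,12); take (12,15); take (17,18); take (20,21); skip (19,23); take (24,26).
Selected 8 broadcasts.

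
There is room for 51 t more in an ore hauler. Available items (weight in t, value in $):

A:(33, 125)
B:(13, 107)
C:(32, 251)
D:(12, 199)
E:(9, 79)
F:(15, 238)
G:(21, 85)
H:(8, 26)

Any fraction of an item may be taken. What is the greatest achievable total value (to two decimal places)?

Order: D (199/12=16.58) > F (238/15=15.87) > E (79/9=8.78) > B (107/13=8.23) > C (251/32=7.84) > G (85/21=4.05) > A (125/33=3.79) > H (26/8=3.25)
Fill: take D (12 @ 199) → take F (15 @ 238) → take E (9 @ 79) → take B (13 @ 107) → take 2/32 of C → 15.69; 51/51 used.
Total value = 638.69

638.69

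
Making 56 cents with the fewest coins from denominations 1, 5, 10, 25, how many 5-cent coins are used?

Greedy: take as many of the largest coin as possible, then repeat with the remainder.
56 − 2×25→6 − 1×5→1 − 1×1→0
Count of 5: 1

1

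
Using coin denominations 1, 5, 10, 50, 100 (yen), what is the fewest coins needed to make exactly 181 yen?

6

181 − 1×100→81 − 1×50→31 − 3×10→1 − 1×1→0
Total coins = 1 + 1 + 3 + 1 = 6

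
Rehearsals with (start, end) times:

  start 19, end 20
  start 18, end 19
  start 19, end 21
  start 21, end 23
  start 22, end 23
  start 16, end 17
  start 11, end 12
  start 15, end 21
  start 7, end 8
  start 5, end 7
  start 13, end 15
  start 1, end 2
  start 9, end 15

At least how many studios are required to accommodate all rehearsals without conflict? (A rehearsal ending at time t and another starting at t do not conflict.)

3

starts: [1, 5, 7, 9, 11, 13, 15, 16, 18, 19, 19, 21, 22]
ends:   [2, 7, 8, 12, 15, 15, 17, 19, 20, 21, 21, 23, 23]
s1→1 e2→0 s5→1 e7→0 s7→1 e8→0 s9→1 s11→2 e12→1 s13→2 e15→1 e15→0 s15→1 s16→2 e17→1 s18→2 e19→1 s19→2 s19→3  — peak 3.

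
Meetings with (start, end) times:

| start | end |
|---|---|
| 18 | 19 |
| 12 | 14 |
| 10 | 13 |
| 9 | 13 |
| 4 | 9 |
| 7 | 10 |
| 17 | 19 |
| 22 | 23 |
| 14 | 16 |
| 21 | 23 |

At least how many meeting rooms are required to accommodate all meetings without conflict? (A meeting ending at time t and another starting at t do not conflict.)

3

The answer is the maximum number of intervals overlapping at any instant.
starts: [4, 7, 9, 10, 12, 14, 17, 18, 21, 22]
ends:   [9, 10, 13, 13, 14, 16, 19, 19, 23, 23]
s4→1 s7→2 e9→1 s9→2 e10→1 s10→2 s12→3  — peak 3.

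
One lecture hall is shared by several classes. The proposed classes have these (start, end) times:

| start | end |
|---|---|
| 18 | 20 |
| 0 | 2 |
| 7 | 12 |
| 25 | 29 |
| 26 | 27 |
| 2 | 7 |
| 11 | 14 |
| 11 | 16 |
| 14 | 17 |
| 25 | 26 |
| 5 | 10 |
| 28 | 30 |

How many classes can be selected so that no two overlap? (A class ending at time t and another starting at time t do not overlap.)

8

Order by finish time; keep every interval that doesn't clash with the previous kept one.
By end time: (0,2), (2,7), (5,10), (7,12), (11,14), (11,16), (14,17), (18,20), (25,26), (26,27), (25,29), (28,30).
Pick (0,2); next start ≥ 2 → (2,7); next start ≥ 7 → (7,12); next start ≥ 12 → (14,17); next start ≥ 17 → (18,20); next start ≥ 20 → (25,26); next start ≥ 26 → (26,27); next start ≥ 27 → (28,30).
Selected 8 classes.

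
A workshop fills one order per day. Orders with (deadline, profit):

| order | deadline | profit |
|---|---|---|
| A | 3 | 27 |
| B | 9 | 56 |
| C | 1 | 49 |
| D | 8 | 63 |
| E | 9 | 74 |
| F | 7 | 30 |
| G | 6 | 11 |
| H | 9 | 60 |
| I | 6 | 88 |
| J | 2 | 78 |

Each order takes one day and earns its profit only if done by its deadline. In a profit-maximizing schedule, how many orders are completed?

9

Profit order: I=88 J=78 E=74 D=63 H=60 B=56 C=49 F=30 A=27 G=11
Assign: I→slot 6, J→slot 2, E→slot 9, D→slot 8, H→slot 7, B→slot 5, C→slot 1, F→slot 4, A→slot 3, G skipped.
Slots: [1:C] [2:J] [3:A] [4:F] [5:B] [6:I] [7:H] [8:D] [9:E]
9 of 10 scheduled.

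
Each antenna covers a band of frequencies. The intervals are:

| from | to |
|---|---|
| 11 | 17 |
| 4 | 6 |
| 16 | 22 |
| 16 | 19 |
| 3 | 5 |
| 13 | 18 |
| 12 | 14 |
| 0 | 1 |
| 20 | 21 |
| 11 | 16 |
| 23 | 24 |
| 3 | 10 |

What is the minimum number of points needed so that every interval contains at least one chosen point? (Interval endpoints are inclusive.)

By right end: [0,1]  [3,5]  [4,6]  [3,10]  [12,14]  [11,16]  [11,17]  [13,18]  [16,19]  [20,21]  [16,22]  [23,24]
[0,1] uncovered → point at 1; [3,5] uncovered → point at 5; [12,14] uncovered → point at 14; [16,19] uncovered → point at 19; [20,21] uncovered → point at 21; [23,24] uncovered → point at 24.
Points: 1, 5, 14, 19, 21, 24 (6 total).

6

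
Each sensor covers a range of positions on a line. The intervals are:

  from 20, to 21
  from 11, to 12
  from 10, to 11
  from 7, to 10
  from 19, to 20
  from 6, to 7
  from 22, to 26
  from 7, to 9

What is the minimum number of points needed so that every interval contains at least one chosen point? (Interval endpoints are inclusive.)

Process intervals by earliest right end; each time one isn't hit yet, stab at its right endpoint.
Sorted: [6,7] [7,9] [7,10] [10,11] [11,12] [19,20] [20,21] [22,26]
{[6,7],[7,9],[7,10]} hit by 7; {[10,11],[11,12]} hit by 11; {[19,20],[20,21]} hit by 20; {[22,26]} hit by 26.
Points: 7, 11, 20, 26 (4 total).

4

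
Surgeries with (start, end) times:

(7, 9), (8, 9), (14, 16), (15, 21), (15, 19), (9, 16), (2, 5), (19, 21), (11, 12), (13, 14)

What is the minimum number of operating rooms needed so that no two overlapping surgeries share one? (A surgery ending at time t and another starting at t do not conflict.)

4

Count concurrent intervals with a sweep; the peak is the room count.
starts: [2, 7, 8, 9, 11, 13, 14, 15, 15, 19]
ends:   [5, 9, 9, 12, 14, 16, 16, 19, 21, 21]
s2→1 e5→0 s7→1 s8→2 e9→1 e9→0 s9→1 s11→2 e12→1 s13→2 e14→1 s14→2 s15→3 s15→4  — peak 4.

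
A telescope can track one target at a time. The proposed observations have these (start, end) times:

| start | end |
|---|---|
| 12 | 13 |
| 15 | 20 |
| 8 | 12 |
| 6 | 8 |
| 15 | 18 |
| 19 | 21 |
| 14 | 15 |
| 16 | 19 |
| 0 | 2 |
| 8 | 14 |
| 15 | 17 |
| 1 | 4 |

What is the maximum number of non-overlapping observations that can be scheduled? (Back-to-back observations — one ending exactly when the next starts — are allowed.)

7

By end time: (0,2), (1,4), (6,8), (8,12), (12,13), (8,14), (14,15), (15,17), (15,18), (16,19), (15,20), (19,21).
Pick (0,2); next start ≥ 2 → (6,8); next start ≥ 8 → (8,12); next start ≥ 12 → (12,13); next start ≥ 13 → (14,15); next start ≥ 15 → (15,17); next start ≥ 17 → (19,21).
Selected 7 observations.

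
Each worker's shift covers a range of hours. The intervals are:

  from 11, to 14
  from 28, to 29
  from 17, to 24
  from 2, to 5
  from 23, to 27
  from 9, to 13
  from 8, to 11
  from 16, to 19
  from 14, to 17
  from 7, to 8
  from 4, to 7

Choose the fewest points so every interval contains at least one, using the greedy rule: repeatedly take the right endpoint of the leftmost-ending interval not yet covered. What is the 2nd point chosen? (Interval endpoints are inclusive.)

Sort by right endpoint; whenever an interval is uncovered, place a point at its right end.
Sorted: [2,5] [4,7] [7,8] [8,11] [9,13] [11,14] [14,17] [16,19] [17,24] [23,27] [28,29]
{[2,5],[4,7]} hit by 5; {[7,8],[8,11]} hit by 8; {[9,13],[11,14]} hit by 13; {[14,17],[16,19],[17,24]} hit by 17; {[23,27]} hit by 27; {[28,29]} hit by 29.
Points: 5, 8, 13, 17, 27, 29 (6 total).

8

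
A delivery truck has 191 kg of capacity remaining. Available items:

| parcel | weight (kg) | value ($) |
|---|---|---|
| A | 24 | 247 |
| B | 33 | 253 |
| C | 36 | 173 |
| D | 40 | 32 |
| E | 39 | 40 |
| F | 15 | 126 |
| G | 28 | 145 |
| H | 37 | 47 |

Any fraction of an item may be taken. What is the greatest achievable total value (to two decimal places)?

1009.46

Ratios (sorted): A 10.29, F 8.40, B 7.67, G 5.18, C 4.81, H 1.27, E 1.03, D 0.80
take A (24 @ 247); take F (15 @ 126); take B (33 @ 253); take G (28 @ 145); take C (36 @ 173); take H (37 @ 47); take 18/39 of E → 18.46. Capacity used 191/191.
Total value = 1009.46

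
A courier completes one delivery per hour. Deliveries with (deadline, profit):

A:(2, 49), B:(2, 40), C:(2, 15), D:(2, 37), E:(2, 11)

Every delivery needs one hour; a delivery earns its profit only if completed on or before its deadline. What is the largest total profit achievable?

Sort by profit descending; place each in the latest free slot ≤ its deadline.
Profit order: A=49 B=40 D=37 C=15 E=11
Assign: A→slot 2, B→slot 1, D skipped, C skipped, E skipped.
Slots: [1:B] [2:A]
Profit = 40 + 49 = 89

89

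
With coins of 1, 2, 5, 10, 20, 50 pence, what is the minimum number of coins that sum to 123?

5

123 = 2×50 + 1×20 + 1×2 + 1×1
Total coins = 2 + 1 + 1 + 1 = 5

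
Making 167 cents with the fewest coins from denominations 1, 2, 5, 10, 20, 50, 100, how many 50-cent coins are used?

Use the largest denomination that fits, subtract, and repeat.
167 − 1×100→67 − 1×50→17 − 1×10→7 − 1×5→2 − 1×2→0
Count of 50: 1

1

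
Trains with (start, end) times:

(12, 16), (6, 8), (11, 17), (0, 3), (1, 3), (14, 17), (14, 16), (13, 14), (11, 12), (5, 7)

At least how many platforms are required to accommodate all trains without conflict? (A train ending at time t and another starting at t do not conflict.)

The answer is the maximum number of intervals overlapping at any instant.
starts: [0, 1, 5, 6, 11, 11, 12, 13, 14, 14]
ends:   [3, 3, 7, 8, 12, 14, 16, 16, 17, 17]
s0→1 s1→2 e3→1 e3→0 s5→1 s6→2 e7→1 e8→0 s11→1 s11→2 e12→1 s12→2 s13→3 e14→2 s14→3 s14→4  — peak 4.

4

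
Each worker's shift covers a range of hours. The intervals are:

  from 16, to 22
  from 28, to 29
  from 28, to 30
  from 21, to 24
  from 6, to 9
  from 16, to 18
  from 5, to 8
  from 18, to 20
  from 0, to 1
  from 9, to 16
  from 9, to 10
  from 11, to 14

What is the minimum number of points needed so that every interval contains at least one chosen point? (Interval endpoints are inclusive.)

By right end: [0,1]  [5,8]  [6,9]  [9,10]  [11,14]  [9,16]  [16,18]  [18,20]  [16,22]  [21,24]  [28,29]  [28,30]
[0,1] uncovered → point at 1; [5,8] uncovered → point at 8; [9,10] uncovered → point at 10; [11,14] uncovered → point at 14; [16,18] uncovered → point at 18; [21,24] uncovered → point at 24; [28,29] uncovered → point at 29.
Points: 1, 8, 10, 14, 18, 24, 29 (7 total).

7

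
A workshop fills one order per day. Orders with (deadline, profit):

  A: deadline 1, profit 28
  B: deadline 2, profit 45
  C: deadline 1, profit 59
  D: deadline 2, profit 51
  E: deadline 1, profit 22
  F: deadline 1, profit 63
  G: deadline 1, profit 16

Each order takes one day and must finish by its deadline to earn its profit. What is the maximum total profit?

114

Sort by profit descending; place each in the latest free slot ≤ its deadline.
By profit: F(d1,63), C(d1,59), D(d2,51), B(d2,45), A(d1,28), E(d1,22), G(d1,16)
F→slot 1; C skipped; D→slot 2; B skipped; A skipped; E skipped; G skipped.
Profit = 63 + 51 = 114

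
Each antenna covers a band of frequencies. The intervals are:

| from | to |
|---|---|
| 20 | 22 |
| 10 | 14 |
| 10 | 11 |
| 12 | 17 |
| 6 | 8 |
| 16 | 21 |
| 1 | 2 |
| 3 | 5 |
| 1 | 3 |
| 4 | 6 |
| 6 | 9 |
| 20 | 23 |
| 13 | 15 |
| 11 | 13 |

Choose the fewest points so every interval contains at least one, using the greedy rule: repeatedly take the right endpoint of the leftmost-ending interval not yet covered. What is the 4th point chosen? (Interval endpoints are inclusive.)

11

By right end: [1,2]  [1,3]  [3,5]  [4,6]  [6,8]  [6,9]  [10,11]  [11,13]  [10,14]  [13,15]  [12,17]  [16,21]  [20,22]  [20,23]
[1,2] uncovered → point at 2; [3,5] uncovered → point at 5; [6,8] uncovered → point at 8; [10,11] uncovered → point at 11; [13,15] uncovered → point at 15; [16,21] uncovered → point at 21.
Points: 2, 5, 8, 11, 15, 21 (6 total).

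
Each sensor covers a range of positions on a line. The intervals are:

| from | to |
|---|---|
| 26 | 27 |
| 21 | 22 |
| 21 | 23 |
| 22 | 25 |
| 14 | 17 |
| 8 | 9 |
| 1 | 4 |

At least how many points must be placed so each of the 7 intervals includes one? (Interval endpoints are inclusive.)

Sort by right endpoint; whenever an interval is uncovered, place a point at its right end.
Sorted: [1,4] [8,9] [14,17] [21,22] [21,23] [22,25] [26,27]
{[1,4]} hit by 4; {[8,9]} hit by 9; {[14,17]} hit by 17; {[21,22],[21,23],[22,25]} hit by 22; {[26,27]} hit by 27.
Points: 4, 9, 17, 22, 27 (5 total).

5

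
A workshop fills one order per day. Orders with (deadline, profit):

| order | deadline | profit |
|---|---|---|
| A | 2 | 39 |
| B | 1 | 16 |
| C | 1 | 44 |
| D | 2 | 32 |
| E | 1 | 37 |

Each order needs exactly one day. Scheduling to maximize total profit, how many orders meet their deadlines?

Profit order: C=44 A=39 E=37 D=32 B=16
Assign: C→slot 1, A→slot 2, E skipped, D skipped, B skipped.
Slots: [1:C] [2:A]
2 of 5 scheduled.

2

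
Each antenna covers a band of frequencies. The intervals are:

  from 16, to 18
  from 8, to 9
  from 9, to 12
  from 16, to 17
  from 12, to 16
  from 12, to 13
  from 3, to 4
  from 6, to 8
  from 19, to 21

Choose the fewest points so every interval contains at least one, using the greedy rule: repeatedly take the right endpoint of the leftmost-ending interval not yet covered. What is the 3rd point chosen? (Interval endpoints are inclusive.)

Process intervals by earliest right end; each time one isn't hit yet, stab at its right endpoint.
Sorted: [3,4] [6,8] [8,9] [9,12] [12,13] [12,16] [16,17] [16,18] [19,21]
{[3,4]} hit by 4; {[6,8],[8,9]} hit by 8; {[9,12],[12,13],[12,16]} hit by 12; {[16,17],[16,18]} hit by 17; {[19,21]} hit by 21.
Points: 4, 8, 12, 17, 21 (5 total).

12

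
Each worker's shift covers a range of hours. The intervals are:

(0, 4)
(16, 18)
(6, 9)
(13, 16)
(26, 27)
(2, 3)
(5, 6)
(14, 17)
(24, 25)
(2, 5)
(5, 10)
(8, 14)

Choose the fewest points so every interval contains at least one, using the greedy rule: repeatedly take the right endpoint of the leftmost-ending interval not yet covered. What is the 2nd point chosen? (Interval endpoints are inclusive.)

Sort by right endpoint; whenever an interval is uncovered, place a point at its right end.
By right end: [2,3]  [0,4]  [2,5]  [5,6]  [6,9]  [5,10]  [8,14]  [13,16]  [14,17]  [16,18]  [24,25]  [26,27]
[2,3] uncovered → point at 3; [5,6] uncovered → point at 6; [8,14] uncovered → point at 14; [16,18] uncovered → point at 18; [24,25] uncovered → point at 25; [26,27] uncovered → point at 27.
Points: 3, 6, 14, 18, 25, 27 (6 total).

6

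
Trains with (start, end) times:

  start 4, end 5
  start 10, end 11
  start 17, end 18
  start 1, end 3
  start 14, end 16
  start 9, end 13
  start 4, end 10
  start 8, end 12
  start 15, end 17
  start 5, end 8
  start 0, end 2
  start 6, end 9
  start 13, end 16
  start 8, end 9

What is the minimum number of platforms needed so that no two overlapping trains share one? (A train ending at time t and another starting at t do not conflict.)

Count concurrent intervals with a sweep; the peak is the room count.
Events (time:±→running): 0:+→1 1:+→2 2:-→1 3:-→0 4:+→1 4:+→2 5:-→1 5:+→2 6:+→3 8:-→2 8:+→3 8:+→4 … peak 4.

4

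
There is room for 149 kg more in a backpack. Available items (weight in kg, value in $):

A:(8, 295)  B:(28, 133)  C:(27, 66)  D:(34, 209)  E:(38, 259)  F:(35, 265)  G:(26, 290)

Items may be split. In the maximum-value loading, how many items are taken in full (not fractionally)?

5

Order: A (295/8=36.88) > G (290/26=11.15) > F (265/35=7.57) > E (259/38=6.82) > D (209/34=6.15) > B (133/28=4.75) > C (66/27=2.44)
Fill: take A (8 @ 295) → take G (26 @ 290) → take F (35 @ 265) → take E (38 @ 259) → take D (34 @ 209) → take 8/28 of B → 38.00; 149/149 used.
5 item(s) taken whole; one partial (take 8/28 of B).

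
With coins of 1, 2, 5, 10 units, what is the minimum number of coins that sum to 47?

Use the largest denomination that fits, subtract, and repeat.
47 = 4×10 + 1×5 + 1×2
Total coins = 4 + 1 + 1 = 6

6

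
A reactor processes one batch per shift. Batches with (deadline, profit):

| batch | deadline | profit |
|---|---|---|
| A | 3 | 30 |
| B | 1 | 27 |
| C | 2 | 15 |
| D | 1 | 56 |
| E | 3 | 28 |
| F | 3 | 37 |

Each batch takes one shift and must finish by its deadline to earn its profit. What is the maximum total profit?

123

Take jobs in profit order; each goes to the latest open slot no later than its deadline.
By profit: D(d1,56), F(d3,37), A(d3,30), E(d3,28), B(d1,27), C(d2,15)
D→slot 1; F→slot 3; A→slot 2; E skipped; B skipped; C skipped.
Profit = 56 + 30 + 37 = 123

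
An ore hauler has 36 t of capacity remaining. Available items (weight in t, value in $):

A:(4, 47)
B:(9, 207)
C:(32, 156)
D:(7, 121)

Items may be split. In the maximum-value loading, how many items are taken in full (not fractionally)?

Sort by value per unit weight and fill in that order.
Ratios (sorted): B 23.00, D 17.29, A 11.75, C 4.88
take B (9 @ 207); take D (7 @ 121); take A (4 @ 47); take 16/32 of C → 78.00. Capacity used 36/36.
3 item(s) taken whole; one partial (take 16/32 of C).

3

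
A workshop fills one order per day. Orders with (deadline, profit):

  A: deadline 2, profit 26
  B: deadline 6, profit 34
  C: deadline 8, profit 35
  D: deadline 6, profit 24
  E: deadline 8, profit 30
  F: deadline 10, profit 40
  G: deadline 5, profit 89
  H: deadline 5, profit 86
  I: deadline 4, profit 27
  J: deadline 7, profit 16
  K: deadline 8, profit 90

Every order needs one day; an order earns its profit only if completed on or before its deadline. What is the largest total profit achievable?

Take jobs in profit order; each goes to the latest open slot no later than its deadline.
By profit: K(d8,90), G(d5,89), H(d5,86), F(d10,40), C(d8,35), B(d6,34), E(d8,30), I(d4,27), A(d2,26), D(d6,24), J(d7,16)
K→slot 8; G→slot 5; H→slot 4; F→slot 10; C→slot 7; B→slot 6; E→slot 3; I→slot 2; A→slot 1; D skipped; J skipped.
Profit = 26 + 27 + 30 + 86 + 89 + 34 + 35 + 90 + 40 = 457

457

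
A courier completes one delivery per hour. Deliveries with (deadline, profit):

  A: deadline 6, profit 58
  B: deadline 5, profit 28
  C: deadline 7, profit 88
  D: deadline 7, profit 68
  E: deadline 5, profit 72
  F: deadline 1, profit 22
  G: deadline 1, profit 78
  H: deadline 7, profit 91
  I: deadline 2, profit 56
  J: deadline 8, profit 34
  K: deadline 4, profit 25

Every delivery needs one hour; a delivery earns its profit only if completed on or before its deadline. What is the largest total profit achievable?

Take jobs in profit order; each goes to the latest open slot no later than its deadline.
By profit: H(d7,91), C(d7,88), G(d1,78), E(d5,72), D(d7,68), A(d6,58), I(d2,56), J(d8,34), B(d5,28), K(d4,25), F(d1,22)
H→slot 7; C→slot 6; G→slot 1; E→slot 5; D→slot 4; A→slot 3; I→slot 2; J→slot 8; B skipped; K skipped; F skipped.
Profit = 78 + 56 + 58 + 68 + 72 + 88 + 91 + 34 = 545

545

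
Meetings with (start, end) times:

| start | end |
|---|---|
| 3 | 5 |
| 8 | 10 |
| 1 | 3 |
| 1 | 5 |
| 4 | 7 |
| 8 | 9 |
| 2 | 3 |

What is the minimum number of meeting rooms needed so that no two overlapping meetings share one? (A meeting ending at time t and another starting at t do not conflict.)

3

Events (time:±→running): 1:+→1 1:+→2 2:+→3 … peak 3.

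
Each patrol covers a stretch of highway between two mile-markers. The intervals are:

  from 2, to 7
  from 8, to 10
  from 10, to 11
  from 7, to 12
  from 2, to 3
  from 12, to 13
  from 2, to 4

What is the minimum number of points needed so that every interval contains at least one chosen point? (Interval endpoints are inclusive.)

Sorted: [2,3] [2,4] [2,7] [8,10] [10,11] [7,12] [12,13]
{[2,3],[2,4],[2,7]} hit by 3; {[8,10],[10,11],[7,12]} hit by 10; {[12,13]} hit by 13.
Points: 3, 10, 13 (3 total).

3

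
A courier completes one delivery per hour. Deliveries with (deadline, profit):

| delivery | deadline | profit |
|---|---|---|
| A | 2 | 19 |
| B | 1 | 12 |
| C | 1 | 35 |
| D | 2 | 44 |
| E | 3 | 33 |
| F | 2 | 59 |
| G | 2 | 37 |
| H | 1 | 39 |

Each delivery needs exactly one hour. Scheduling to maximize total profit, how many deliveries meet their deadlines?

By profit: F(d2,59), D(d2,44), H(d1,39), G(d2,37), C(d1,35), E(d3,33), A(d2,19), B(d1,12)
F→slot 2; D→slot 1; H skipped; G skipped; C skipped; E→slot 3; A skipped; B skipped.
3 of 8 scheduled.

3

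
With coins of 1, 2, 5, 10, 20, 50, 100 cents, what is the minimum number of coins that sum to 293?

Greedy: take as many of the largest coin as possible, then repeat with the remainder.
293 = 2×100 + 1×50 + 2×20 + 1×2 + 1×1
Total coins = 2 + 1 + 2 + 1 + 1 = 7

7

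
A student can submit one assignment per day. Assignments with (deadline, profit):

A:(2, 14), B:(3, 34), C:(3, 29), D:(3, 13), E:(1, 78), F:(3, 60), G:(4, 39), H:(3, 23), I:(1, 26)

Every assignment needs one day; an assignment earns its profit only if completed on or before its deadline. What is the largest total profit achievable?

211

By profit: E(d1,78), F(d3,60), G(d4,39), B(d3,34), C(d3,29), I(d1,26), H(d3,23), A(d2,14), D(d3,13)
E→slot 1; F→slot 3; G→slot 4; B→slot 2; C skipped; I skipped; H skipped; A skipped; D skipped.
Profit = 78 + 34 + 60 + 39 = 211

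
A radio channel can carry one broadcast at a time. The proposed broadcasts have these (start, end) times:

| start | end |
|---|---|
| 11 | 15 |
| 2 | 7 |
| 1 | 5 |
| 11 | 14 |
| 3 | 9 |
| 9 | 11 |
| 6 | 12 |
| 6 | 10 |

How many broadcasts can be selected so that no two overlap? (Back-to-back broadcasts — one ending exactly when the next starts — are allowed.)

Sort by end time and greedily take each interval whose start is ≥ the last chosen end.
By end time: (1,5), (2,7), (3,9), (6,10), (9,11), (6,12), (11,14), (11,15).
Pick (1,5); next start ≥ 5 → (6,10); next start ≥ 10 → (11,14).
Selected 3 broadcasts.

3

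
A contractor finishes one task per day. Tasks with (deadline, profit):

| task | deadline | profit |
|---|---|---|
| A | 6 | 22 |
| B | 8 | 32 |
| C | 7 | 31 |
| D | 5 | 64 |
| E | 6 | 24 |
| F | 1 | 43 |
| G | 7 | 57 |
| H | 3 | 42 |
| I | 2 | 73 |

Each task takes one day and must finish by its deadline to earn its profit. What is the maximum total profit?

Sort by profit descending; place each in the latest free slot ≤ its deadline.
By profit: I(d2,73), D(d5,64), G(d7,57), F(d1,43), H(d3,42), B(d8,32), C(d7,31), E(d6,24), A(d6,22)
I→slot 2; D→slot 5; G→slot 7; F→slot 1; H→slot 3; B→slot 8; C→slot 6; E→slot 4; A skipped.
Profit = 43 + 73 + 42 + 24 + 64 + 31 + 57 + 32 = 366

366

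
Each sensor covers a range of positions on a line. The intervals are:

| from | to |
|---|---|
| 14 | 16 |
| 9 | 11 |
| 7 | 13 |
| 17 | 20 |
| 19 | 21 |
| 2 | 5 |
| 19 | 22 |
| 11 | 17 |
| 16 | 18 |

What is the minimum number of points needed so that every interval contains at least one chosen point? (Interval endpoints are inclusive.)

Process intervals by earliest right end; each time one isn't hit yet, stab at its right endpoint.
By right end: [2,5]  [9,11]  [7,13]  [14,16]  [11,17]  [16,18]  [17,20]  [19,21]  [19,22]
[2,5] uncovered → point at 5; [9,11] uncovered → point at 11; [14,16] uncovered → point at 16; [17,20] uncovered → point at 20.
Points: 5, 11, 16, 20 (4 total).

4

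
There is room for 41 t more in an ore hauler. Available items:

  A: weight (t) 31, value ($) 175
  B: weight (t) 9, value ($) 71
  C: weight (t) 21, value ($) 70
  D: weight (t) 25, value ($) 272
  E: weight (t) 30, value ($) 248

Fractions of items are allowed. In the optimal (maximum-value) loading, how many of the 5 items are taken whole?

1

Ratios (sorted): D 10.88, E 8.27, B 7.89, A 5.65, C 3.33
take D (25 @ 272); take 16/30 of E → 132.27. Capacity used 41/41.
1 item(s) taken whole; one partial (take 16/30 of E).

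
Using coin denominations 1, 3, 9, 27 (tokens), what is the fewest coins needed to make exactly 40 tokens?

Use the largest denomination that fits, subtract, and repeat.
40 − 1×27→13 − 1×9→4 − 1×3→1 − 1×1→0
Total coins = 1 + 1 + 1 + 1 = 4

4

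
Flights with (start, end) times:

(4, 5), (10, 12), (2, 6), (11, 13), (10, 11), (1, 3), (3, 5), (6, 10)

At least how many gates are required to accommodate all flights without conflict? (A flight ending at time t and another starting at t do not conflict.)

Count concurrent intervals with a sweep; the peak is the room count.
starts: [1, 2, 3, 4, 6, 10, 10, 11]
ends:   [3, 5, 5, 6, 10, 11, 12, 13]
s1→1 s2→2 e3→1 s3→2 s4→3  — peak 3.

3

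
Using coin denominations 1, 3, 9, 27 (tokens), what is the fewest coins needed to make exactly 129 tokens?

129 − 4×27→21 − 2×9→3 − 1×3→0
Total coins = 4 + 2 + 1 = 7

7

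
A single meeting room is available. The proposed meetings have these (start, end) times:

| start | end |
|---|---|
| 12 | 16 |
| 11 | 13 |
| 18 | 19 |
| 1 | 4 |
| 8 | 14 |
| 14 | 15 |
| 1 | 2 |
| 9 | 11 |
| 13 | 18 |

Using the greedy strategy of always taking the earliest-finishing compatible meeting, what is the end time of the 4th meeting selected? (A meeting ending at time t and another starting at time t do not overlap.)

By end time: (1,2), (1,4), (9,11), (11,13), (8,14), (14,15), (12,16), (13,18), (18,19).
Pick (1,2); next start ≥ 2 → (9,11); next start ≥ 11 → (11,13); next start ≥ 13 → (14,15); next start ≥ 15 → (18,19).
Selected: (1,2) (9,11) (11,13) (14,15) (18,19)

15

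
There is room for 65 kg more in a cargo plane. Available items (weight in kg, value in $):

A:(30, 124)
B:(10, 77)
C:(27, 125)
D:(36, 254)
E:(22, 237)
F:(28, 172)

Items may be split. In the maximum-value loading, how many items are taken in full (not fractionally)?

2

Order: E (237/22=10.77) > B (77/10=7.70) > D (254/36=7.06) > F (172/28=6.14) > C (125/27=4.63) > A (124/30=4.13)
Fill: take E (22 @ 237) → take B (10 @ 77) → take 33/36 of D → 232.83; 65/65 used.
2 item(s) taken whole; one partial (take 33/36 of D).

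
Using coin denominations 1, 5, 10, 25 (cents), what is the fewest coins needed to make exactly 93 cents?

8

93 = 3×25 + 1×10 + 1×5 + 3×1
Total coins = 3 + 1 + 1 + 3 = 8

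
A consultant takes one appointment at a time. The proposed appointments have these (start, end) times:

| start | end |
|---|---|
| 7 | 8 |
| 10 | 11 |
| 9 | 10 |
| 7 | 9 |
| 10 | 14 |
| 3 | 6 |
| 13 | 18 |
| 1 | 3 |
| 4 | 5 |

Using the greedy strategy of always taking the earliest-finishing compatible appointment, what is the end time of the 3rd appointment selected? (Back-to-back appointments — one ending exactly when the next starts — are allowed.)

Sorted by end: (1,3)  (4,5)  (3,6)  (7,8)  (7,9)  (9,10)  (10,11)  (10,14)  (13,18)
take (1,3); take (4,5); skip (3,6); take (7,8); take (9,10); take (10,11); take (13,18).
Selected: (1,3) (4,5) (7,8) (9,10) (10,11) (13,18)

8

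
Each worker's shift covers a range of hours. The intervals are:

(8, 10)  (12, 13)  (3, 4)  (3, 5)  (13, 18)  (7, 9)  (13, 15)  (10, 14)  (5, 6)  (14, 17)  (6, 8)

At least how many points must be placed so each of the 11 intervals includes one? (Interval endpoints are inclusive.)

By right end: [3,4]  [3,5]  [5,6]  [6,8]  [7,9]  [8,10]  [12,13]  [10,14]  [13,15]  [14,17]  [13,18]
[3,4] uncovered → point at 4; [5,6] uncovered → point at 6; [7,9] uncovered → point at 9; [12,13] uncovered → point at 13; [14,17] uncovered → point at 17.
Points: 4, 6, 9, 13, 17 (5 total).

5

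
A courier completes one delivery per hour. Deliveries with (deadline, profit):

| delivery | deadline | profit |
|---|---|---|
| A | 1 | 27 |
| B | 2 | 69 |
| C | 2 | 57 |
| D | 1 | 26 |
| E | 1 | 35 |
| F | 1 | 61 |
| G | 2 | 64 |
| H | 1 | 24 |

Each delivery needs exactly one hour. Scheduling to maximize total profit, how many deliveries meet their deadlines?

2

Profit order: B=69 G=64 F=61 C=57 E=35 A=27 D=26 H=24
Assign: B→slot 2, G→slot 1, F skipped, C skipped, E skipped, A skipped, D skipped, H skipped.
Slots: [1:G] [2:B]
2 of 8 scheduled.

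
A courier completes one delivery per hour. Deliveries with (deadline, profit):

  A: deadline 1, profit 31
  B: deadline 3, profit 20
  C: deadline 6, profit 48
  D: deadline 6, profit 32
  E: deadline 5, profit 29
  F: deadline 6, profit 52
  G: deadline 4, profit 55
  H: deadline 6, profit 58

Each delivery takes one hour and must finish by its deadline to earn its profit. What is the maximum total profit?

By profit: H(d6,58), G(d4,55), F(d6,52), C(d6,48), D(d6,32), A(d1,31), E(d5,29), B(d3,20)
H→slot 6; G→slot 4; F→slot 5; C→slot 3; D→slot 2; A→slot 1; E skipped; B skipped.
Profit = 31 + 32 + 48 + 55 + 52 + 58 = 276

276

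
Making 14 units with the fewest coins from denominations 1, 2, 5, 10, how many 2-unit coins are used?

Greedy: take as many of the largest coin as possible, then repeat with the remainder.
14 − 1×10→4 − 2×2→0
Count of 2: 2

2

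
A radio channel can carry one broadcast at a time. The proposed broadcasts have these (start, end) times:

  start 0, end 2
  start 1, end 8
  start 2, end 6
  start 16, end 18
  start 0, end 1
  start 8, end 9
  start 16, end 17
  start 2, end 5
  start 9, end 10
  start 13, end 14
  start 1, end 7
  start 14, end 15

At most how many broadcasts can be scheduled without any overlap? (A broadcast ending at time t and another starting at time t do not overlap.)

Sorted by end: (0,1)  (0,2)  (2,5)  (2,6)  (1,7)  (1,8)  (8,9)  (9,10)  (13,14)  (14,15)  (16,17)  (16,18)
take (0,1); take (2,5); take (8,9); take (9,10); take (13,14); take (14,15); take (16,17); skip (16,18).
Selected 7 broadcasts.

7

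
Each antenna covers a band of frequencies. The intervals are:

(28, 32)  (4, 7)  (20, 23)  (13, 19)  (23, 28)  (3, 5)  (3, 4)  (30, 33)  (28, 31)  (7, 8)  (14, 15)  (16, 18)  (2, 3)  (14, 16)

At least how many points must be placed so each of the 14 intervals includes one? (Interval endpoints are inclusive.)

Sort by right endpoint; whenever an interval is uncovered, place a point at its right end.
Sorted: [2,3] [3,4] [3,5] [4,7] [7,8] [14,15] [14,16] [16,18] [13,19] [20,23] [23,28] [28,31] [28,32] [30,33]
{[2,3],[3,4],[3,5]} hit by 3; {[4,7],[7,8]} hit by 7; {[14,15],[14,16]} hit by 15; {[16,18],[13,19]} hit by 18; {[20,23],[23,28]} hit by 23; {[28,31],[28,32],[30,33]} hit by 31.
Points: 3, 7, 15, 18, 23, 31 (6 total).

6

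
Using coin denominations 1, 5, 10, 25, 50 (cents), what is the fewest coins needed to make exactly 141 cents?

6

141 = 2×50 + 1×25 + 1×10 + 1×5 + 1×1
Total coins = 2 + 1 + 1 + 1 + 1 = 6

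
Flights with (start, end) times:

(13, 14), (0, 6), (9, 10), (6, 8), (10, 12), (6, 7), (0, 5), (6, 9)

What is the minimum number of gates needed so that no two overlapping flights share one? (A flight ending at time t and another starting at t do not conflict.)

Count concurrent intervals with a sweep; the peak is the room count.
Events (time:±→running): 0:+→1 0:+→2 5:-→1 6:-→0 6:+→1 6:+→2 6:+→3 … peak 3.

3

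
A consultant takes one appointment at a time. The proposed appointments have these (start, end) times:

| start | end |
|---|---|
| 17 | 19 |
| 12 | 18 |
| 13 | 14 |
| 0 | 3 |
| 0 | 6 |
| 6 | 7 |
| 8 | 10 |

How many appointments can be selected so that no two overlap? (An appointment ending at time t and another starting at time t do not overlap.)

Greedy by earliest finish: after sorting by end time, pick each interval compatible with the last pick.
Sorted by end: (0,3)  (0,6)  (6,7)  (8,10)  (13,14)  (12,18)  (17,19)
take (0,3); take (6,7); take (8,10); take (13,14); take (17,19).
Selected 5 appointments.

5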